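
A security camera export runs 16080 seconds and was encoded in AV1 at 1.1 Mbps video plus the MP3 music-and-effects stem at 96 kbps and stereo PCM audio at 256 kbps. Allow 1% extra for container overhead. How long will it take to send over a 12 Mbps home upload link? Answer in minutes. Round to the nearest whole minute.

Audio total: 96 + 256 = 352 kbps = 0.352 Mbps.
Total bitrate: 1.452 Mbps.
File: 1.452 Mbps × 16080 s = 23348.2 Mb.
With 1% container overhead: ×1.01. → 23581.6 Mb.
At 12 Mbps: 23581.6 / 12 = 1965.1 s ≈ 32.8 minutes.

33 minutes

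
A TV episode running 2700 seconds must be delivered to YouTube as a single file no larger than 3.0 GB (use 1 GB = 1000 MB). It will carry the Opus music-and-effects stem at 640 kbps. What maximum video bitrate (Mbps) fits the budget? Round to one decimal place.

8.2 Mbps

Budget: 3.0 GB = 24000.0 Mb.
Total bitrate budget: 24000.0 Mb / 2700 s = 8.889 Mbps.
Audio: 640 kbps = 0.640 Mbps.
Video: 8.889 − 0.640 = 8.249 Mbps.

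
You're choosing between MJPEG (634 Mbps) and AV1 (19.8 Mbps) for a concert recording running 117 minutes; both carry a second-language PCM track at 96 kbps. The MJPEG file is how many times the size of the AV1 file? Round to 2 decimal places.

117 min = 7020 s
Audio: 96 kbps = 0.096 Mbps.
MJPEG: 634.096 Mbps × 7020 s = 4451353.9 Mb = 518.206 GiB.
AV1: 19.896 Mbps × 7020 s = 139669.9 Mb = 16.260 GiB.
Ratio: 518.206 / 16.260 = 31.871.

31.87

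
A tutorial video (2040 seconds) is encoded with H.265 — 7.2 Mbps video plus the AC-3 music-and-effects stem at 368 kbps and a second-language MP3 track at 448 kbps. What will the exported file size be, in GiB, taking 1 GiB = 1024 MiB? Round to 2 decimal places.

1.90 GiB

Audio total: 368 + 448 = 816 kbps = 0.816 Mbps.
Total bitrate: 7.2 + 0.816 = 8.016 Mbps.
Stream data: 8.016 Mbps × 2040 s = 16352.6 Mb.
16,353 Mb = 2,044,080,000 bytes ÷ 1,073,741,824 = 1.904 GiB.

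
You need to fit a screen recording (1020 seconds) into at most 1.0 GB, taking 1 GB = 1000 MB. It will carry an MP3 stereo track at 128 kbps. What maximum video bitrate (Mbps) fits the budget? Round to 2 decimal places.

7.72 Mbps

Budget: 1.0 GB = 8000.0 Mb.
Total bitrate budget: 8000.0 Mb / 1020 s = 7.843 Mbps.
Audio: 128 kbps = 0.128 Mbps.
Video: 7.843 − 0.128 = 7.715 Mbps.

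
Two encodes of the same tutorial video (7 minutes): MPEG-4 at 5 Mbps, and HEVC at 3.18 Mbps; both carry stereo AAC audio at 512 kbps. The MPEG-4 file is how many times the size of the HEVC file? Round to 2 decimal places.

1.49

7 min = 420 s
Audio: 512 kbps = 0.512 Mbps.
MPEG-4: 5.512 Mbps × 420 s = 2315.0 Mb = 289.380 MB.
HEVC: 3.692 Mbps × 420 s = 1550.6 Mb = 193.830 MB.
Ratio: 289.380 / 193.830 = 1.493.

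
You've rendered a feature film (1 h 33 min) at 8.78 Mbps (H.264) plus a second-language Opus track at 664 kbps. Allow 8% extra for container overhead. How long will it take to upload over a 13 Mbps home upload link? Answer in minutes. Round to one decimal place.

73.0 minutes

1 h 33 min = 93 min = 5580 s
Audio: 664 kbps = 0.664 Mbps.
Total bitrate: 9.444 Mbps.
File: 9.444 Mbps × 5580 s = 52697.5 Mb.
With 8% container overhead: ×1.08. → 56913.3 Mb.
At 13 Mbps: 56913.3 / 13 = 4377.9 s ≈ 73 minutes.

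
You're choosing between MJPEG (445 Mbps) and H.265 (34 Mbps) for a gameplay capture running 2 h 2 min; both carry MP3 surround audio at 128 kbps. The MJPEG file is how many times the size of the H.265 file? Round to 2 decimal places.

2 h 2 min = 122 min = 7320 s
Audio: 128 kbps = 0.128 Mbps.
MJPEG: 445.128 Mbps × 7320 s = 3258337.0 Mb = 379.320 GiB.
H.265: 34.128 Mbps × 7320 s = 249817.0 Mb = 29.083 GiB.
Ratio: 379.320 / 29.083 = 13.043.

13.04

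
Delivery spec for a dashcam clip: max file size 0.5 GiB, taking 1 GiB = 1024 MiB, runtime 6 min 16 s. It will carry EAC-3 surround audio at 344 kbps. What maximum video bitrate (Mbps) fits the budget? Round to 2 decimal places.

Budget: 0.5 GiB = 4295.0 Mb.
6 min 16 s = 376 s
Total bitrate budget: 4295.0 Mb / 376 s = 11.423 Mbps.
Audio: 344 kbps = 0.344 Mbps.
Video: 11.423 − 0.344 = 11.079 Mbps.

11.08 Mbps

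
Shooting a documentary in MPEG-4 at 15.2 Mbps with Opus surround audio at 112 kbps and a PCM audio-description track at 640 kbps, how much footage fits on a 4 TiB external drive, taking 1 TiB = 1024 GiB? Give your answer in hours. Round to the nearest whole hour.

613 hours

Audio total: 112 + 640 = 752 kbps = 0.752 Mbps.
Total bitrate: 15.2 + 0.752 = 15.952 Mbps.
Capacity: 4 TiB = 35,184,372 Mb.
Recording time: 35,184,372 / 15.952 = 2,205,640 s ≈ 613 hours.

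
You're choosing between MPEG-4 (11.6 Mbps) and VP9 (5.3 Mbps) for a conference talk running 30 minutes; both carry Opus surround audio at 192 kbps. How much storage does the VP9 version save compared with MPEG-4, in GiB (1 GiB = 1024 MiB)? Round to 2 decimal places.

30 min = 1800 s
Audio: 192 kbps = 0.192 Mbps.
MPEG-4: 11.792 Mbps × 1800 s = 21225.6 Mb = 2.471 GiB.
VP9: 5.492 Mbps × 1800 s = 9885.6 Mb = 1.151 GiB.
Saving: 2.471 − 1.151 = 1.320 GiB.

1.32 GiB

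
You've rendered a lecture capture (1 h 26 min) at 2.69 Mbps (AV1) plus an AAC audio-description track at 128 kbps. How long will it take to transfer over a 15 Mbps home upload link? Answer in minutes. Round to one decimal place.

1 h 26 min = 86 min = 5160 s
Audio: 128 kbps = 0.128 Mbps.
Total bitrate: 2.818 Mbps.
File: 2.818 Mbps × 5160 s = 14540.9 Mb.
At 15 Mbps: 14540.9 / 15 = 969.4 s ≈ 16.2 minutes.

16.2 minutes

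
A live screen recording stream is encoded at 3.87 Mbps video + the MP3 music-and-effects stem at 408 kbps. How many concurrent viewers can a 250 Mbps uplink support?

58

Audio: 408 kbps = 0.408 Mbps.
Per-viewer media rate: 4.278 Mbps.
250 Mbps = 250.0 Mbps; 250.0 / 4.278 = 58.44 → 58 viewers.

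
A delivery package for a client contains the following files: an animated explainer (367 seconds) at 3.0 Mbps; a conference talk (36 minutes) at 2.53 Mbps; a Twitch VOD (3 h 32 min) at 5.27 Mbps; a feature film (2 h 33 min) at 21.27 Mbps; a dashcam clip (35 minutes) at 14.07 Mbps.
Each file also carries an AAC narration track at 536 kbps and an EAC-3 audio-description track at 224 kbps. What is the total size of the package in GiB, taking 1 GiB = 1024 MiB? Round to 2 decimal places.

37.09 GiB

Audio total: 536 + 224 = 760 kbps = 0.760 Mbps.
animated explainer: 3.760 Mbps × 367 s = 1379.9 Mb
conference talk: 3.290 Mbps × 2160 s = 7106.4 Mb
Twitch VOD: 6.030 Mbps × 12720 s = 76701.6 Mb
feature film: 22.030 Mbps × 9180 s = 202235.4 Mb
dashcam clip: 14.830 Mbps × 2100 s = 31143.0 Mb
Total: 318566.3 Mb = 39820.8 MB.
= 37.09 GiB.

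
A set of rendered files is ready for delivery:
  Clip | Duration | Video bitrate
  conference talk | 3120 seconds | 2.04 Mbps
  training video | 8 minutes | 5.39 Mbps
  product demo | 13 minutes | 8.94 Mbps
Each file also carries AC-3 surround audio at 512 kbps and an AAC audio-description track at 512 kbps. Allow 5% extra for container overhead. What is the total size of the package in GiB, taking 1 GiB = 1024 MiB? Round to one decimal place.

Audio total: 512 + 512 = 1024 kbps = 1.024 Mbps.
conference talk: 3.064 Mbps × 3120 s × 1.05 = 10037.7 Mb
training video: 6.414 Mbps × 480 s × 1.05 = 3232.7 Mb
product demo: 9.964 Mbps × 780 s × 1.05 = 8160.5 Mb
Total: 21430.8 Mb = 2678.9 MB.
= 2.495 GiB.

2.5 GiB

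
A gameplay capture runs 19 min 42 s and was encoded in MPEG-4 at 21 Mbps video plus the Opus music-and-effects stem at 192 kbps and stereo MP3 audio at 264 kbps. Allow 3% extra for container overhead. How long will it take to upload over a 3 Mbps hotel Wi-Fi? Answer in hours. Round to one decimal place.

19 min 42 s = 1182 s
Audio total: 192 + 264 = 456 kbps = 0.456 Mbps.
Total bitrate: 21.456 Mbps.
File: 21.456 Mbps × 1182 s = 25361.0 Mb.
With 3% container overhead: ×1.03. → 26121.8 Mb.
At 3 Mbps: 26121.8 / 3 = 8707.3 s ≈ 2.42 hours.

2.4 hours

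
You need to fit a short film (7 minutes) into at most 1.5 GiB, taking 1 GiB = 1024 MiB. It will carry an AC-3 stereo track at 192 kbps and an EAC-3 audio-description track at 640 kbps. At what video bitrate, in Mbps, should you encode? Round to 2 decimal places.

29.85 Mbps

Budget: 1.5 GiB = 12884.9 Mb.
7 min = 420 s
Total bitrate budget: 12884.9 Mb / 420 s = 30.678 Mbps.
Audio total: 192 + 640 = 832 kbps = 0.832 Mbps.
Video: 30.678 − 0.832 = 29.846 Mbps.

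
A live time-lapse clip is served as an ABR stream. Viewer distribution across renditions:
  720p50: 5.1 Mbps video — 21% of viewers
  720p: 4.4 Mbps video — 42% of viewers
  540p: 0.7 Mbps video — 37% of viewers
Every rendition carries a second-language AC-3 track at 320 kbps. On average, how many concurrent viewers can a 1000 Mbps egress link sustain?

Audio: 320 kbps = 0.320 Mbps.
Average per-viewer bitrate: 0.21×5.420 + 0.42×4.720 + 0.37×1.020 = 3.498 Mbps.
1000 Mbps = 1,000 Mbps; 1,000 / 3.498 = 285.88 → 285.

285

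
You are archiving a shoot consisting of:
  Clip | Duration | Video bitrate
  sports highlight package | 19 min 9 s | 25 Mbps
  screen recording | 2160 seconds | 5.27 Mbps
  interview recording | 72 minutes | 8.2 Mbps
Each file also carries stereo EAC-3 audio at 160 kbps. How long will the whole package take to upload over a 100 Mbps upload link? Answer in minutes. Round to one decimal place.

12.8 minutes

Audio: 160 kbps = 0.160 Mbps.
sports highlight package: 25.160 Mbps × 1149 s = 28908.8 Mb
screen recording: 5.430 Mbps × 2160 s = 11728.8 Mb
interview recording: 8.360 Mbps × 4320 s = 36115.2 Mb
Total: 76752.8 Mb = 9594.1 MB.
At 100 Mbps: 76752.8 / 100 = 768 s ≈ 12.8 minutes.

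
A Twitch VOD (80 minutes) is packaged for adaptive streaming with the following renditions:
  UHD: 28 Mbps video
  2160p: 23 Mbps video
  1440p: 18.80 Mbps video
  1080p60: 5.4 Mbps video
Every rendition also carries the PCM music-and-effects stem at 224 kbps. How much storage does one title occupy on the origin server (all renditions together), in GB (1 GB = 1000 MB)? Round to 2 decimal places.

45.66 GB

80 min = 4800 s
Audio: 224 kbps = 0.224 Mbps.
Sum of rendition bitrates: (28+0.224) + (23+0.224) + (18.80+0.224) + (5.4+0.224) = 76.096 Mbps.
× 4800 s = 365,261 Mb = 45,658 MB = 45.66 GB.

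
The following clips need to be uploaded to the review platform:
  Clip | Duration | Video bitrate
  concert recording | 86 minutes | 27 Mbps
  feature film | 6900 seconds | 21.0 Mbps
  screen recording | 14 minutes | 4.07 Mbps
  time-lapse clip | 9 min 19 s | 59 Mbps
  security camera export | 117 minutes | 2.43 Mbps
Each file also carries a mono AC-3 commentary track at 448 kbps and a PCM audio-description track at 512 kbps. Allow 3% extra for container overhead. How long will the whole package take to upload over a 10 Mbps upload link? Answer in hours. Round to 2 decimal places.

10.22 hours

Audio total: 448 + 512 = 960 kbps = 0.960 Mbps.
concert recording: 27.960 Mbps × 5160 s × 1.03 = 148601.8 Mb
feature film: 21.960 Mbps × 6900 s × 1.03 = 156069.7 Mb
screen recording: 5.030 Mbps × 840 s × 1.03 = 4352.0 Mb
time-lapse clip: 59.960 Mbps × 559 s × 1.03 = 34523.2 Mb
security camera export: 3.390 Mbps × 7020 s × 1.03 = 24511.7 Mb
Total: 368058.4 Mb = 46007.3 MB.
At 10 Mbps: 368058.4 / 10 = 36806 s ≈ 10.2 hours.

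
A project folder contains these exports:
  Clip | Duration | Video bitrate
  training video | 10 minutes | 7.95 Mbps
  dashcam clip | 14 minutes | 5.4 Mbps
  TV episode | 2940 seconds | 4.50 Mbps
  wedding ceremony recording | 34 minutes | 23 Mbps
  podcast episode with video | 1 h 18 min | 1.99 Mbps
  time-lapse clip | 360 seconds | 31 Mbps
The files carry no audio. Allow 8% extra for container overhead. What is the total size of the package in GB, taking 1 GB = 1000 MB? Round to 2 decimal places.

training video: 7.950 Mbps × 600 s × 1.08 = 5151.6 Mb
dashcam clip: 5.400 Mbps × 840 s × 1.08 = 4898.9 Mb
TV episode: 4.500 Mbps × 2940 s × 1.08 = 14288.4 Mb
wedding ceremony recording: 23.000 Mbps × 2040 s × 1.08 = 50673.6 Mb
podcast episode with video: 1.990 Mbps × 4680 s × 1.08 = 10058.3 Mb
time-lapse clip: 31.000 Mbps × 360 s × 1.08 = 12052.8 Mb
Total: 97123.5 Mb = 12140.4 MB.
= 12.14 GB.

12.14 GB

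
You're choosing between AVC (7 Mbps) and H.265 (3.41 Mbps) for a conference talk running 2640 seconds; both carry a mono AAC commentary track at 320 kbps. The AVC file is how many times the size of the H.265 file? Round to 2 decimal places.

Audio: 320 kbps = 0.320 Mbps.
AVC: 7.320 Mbps × 2640 s = 19324.8 Mb = 2.416 GB.
H.265: 3.730 Mbps × 2640 s = 9847.2 Mb = 1.231 GB.
Ratio: 2.416 / 1.231 = 1.962.

1.96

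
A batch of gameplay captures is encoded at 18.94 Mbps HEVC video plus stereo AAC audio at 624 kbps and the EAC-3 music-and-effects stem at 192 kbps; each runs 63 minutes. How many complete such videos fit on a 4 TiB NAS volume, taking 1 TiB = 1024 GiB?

63 min = 3780 s
Audio total: 624 + 192 = 816 kbps = 0.816 Mbps.
Total bitrate: 19.756 Mbps.
Per item: 19.756 Mbps × 3780 s = 74,678 Mb = 9,335 MB.
Capacity: 4 TiB = 35,184,372 Mb; 471.15 items → 471 complete.

471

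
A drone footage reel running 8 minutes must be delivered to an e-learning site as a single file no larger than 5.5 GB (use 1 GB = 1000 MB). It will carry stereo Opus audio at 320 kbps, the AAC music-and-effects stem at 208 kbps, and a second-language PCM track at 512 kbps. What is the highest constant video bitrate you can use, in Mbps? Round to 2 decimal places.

Budget: 5.5 GB = 44000.0 Mb.
8 min = 480 s
Total bitrate budget: 44000.0 Mb / 480 s = 91.667 Mbps.
Audio total: 320 + 208 + 512 = 1040 kbps = 1.040 Mbps.
Video: 91.667 − 1.040 = 90.627 Mbps.

90.63 Mbps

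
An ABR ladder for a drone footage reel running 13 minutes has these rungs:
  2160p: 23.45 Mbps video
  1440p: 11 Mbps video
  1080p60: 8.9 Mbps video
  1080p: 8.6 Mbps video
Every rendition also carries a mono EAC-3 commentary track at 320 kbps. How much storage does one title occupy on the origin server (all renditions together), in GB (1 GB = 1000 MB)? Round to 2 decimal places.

13 min = 780 s
Audio: 320 kbps = 0.320 Mbps.
Sum of rendition bitrates: (23.45+0.320) + (11+0.320) + (8.9+0.320) + (8.6+0.320) = 53.230 Mbps.
× 780 s = 41,519 Mb = 5,190 MB = 5.190 GB.

5.19 GB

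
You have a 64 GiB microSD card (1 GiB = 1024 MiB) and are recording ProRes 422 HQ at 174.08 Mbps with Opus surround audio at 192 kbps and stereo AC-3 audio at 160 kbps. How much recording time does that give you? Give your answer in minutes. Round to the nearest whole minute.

Audio total: 192 + 160 = 352 kbps = 0.352 Mbps.
Total bitrate: 174.08 + 0.352 = 174.432 Mbps.
Capacity: 64 GiB = 549,756 Mb.
Recording time: 549,756 / 174.432 = 3,152 s ≈ 52.5 minutes.

53 minutes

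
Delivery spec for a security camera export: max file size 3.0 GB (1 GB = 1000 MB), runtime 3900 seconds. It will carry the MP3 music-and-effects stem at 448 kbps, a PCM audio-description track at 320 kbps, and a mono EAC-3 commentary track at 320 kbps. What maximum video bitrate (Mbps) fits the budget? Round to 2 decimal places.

5.07 Mbps

Budget: 3.0 GB = 24000.0 Mb.
Total bitrate budget: 24000.0 Mb / 3900 s = 6.154 Mbps.
Audio total: 448 + 320 + 320 = 1088 kbps = 1.088 Mbps.
Video: 6.154 − 1.088 = 5.066 Mbps.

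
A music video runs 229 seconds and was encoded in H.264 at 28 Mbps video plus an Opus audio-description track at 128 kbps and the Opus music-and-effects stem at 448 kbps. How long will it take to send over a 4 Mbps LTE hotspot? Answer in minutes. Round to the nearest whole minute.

Audio total: 128 + 448 = 576 kbps = 0.576 Mbps.
Total bitrate: 28.576 Mbps.
File: 28.576 Mbps × 229 s = 6543.9 Mb.
At 4 Mbps: 6543.9 / 4 = 1636.0 s ≈ 27.3 minutes.

27 minutes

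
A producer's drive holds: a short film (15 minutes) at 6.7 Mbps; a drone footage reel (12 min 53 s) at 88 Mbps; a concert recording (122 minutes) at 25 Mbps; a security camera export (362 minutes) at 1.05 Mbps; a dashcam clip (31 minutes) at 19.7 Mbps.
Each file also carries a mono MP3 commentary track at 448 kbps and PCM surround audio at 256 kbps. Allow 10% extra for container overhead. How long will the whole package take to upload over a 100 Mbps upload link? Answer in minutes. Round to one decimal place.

62.2 minutes

Audio total: 448 + 256 = 704 kbps = 0.704 Mbps.
short film: 7.404 Mbps × 900 s × 1.10 = 7330.0 Mb
drone footage reel: 88.704 Mbps × 773 s × 1.10 = 75425.0 Mb
concert recording: 25.704 Mbps × 7320 s × 1.10 = 206968.6 Mb
security camera export: 1.754 Mbps × 21720 s × 1.10 = 41906.6 Mb
dashcam clip: 20.404 Mbps × 1860 s × 1.10 = 41746.6 Mb
Total: 373376.7 Mb = 46672.1 MB.
At 100 Mbps: 373376.7 / 100 = 3734 s ≈ 62.2 minutes.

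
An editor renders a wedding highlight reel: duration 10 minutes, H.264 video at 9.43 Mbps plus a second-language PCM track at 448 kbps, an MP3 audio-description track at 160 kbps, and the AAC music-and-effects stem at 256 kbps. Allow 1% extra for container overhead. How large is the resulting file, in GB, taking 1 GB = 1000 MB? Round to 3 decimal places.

10 min = 600 s
Audio total: 448 + 160 + 256 = 864 kbps = 0.864 Mbps.
Total bitrate: 9.43 + 0.864 = 10.294 Mbps.
Stream data: 10.294 Mbps × 600 s = 6176.4 Mb.
With 1% container overhead: ×1.01.
6,238 Mb ÷ 8 = 779.8 MB → 0.7798 GB.

0.780 GB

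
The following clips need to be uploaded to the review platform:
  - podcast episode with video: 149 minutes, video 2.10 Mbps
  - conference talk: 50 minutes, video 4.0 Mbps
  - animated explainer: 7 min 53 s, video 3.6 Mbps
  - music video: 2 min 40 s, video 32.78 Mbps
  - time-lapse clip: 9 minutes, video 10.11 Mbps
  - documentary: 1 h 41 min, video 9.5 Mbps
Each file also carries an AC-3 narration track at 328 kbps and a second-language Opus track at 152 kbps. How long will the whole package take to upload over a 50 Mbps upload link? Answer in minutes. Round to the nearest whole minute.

Audio total: 328 + 152 = 480 kbps = 0.480 Mbps.
podcast episode with video: 2.580 Mbps × 8940 s = 23065.2 Mb
conference talk: 4.480 Mbps × 3000 s = 13440.0 Mb
animated explainer: 4.080 Mbps × 473 s = 1929.8 Mb
music video: 33.260 Mbps × 160 s = 5321.6 Mb
time-lapse clip: 10.590 Mbps × 540 s = 5718.6 Mb
documentary: 9.980 Mbps × 6060 s = 60478.8 Mb
Total: 109954.0 Mb = 13744.3 MB.
At 50 Mbps: 109954.0 / 50 = 2199 s ≈ 36.7 minutes.

37 minutes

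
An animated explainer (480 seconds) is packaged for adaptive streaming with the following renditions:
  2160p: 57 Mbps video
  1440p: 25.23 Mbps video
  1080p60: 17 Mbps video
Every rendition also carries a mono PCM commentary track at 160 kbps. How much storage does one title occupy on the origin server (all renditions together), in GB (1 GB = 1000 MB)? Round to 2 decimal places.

5.98 GB

Audio: 160 kbps = 0.160 Mbps.
Sum of rendition bitrates: (57+0.160) + (25.23+0.160) + (17+0.160) = 99.710 Mbps.
× 480 s = 47,861 Mb = 5,983 MB = 5.983 GB.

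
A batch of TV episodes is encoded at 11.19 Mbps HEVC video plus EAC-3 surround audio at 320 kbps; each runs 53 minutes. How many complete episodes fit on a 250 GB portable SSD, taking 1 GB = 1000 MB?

54

53 min = 3180 s
Audio: 320 kbps = 0.320 Mbps.
Total bitrate: 11.510 Mbps.
Per item: 11.510 Mbps × 3180 s = 36,602 Mb = 4,575 MB.
Capacity: 250 GB = 2,000,000 Mb; 54.64 items → 54 complete.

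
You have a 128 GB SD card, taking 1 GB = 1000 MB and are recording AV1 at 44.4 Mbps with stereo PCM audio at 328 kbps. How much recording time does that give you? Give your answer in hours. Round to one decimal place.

Audio: 328 kbps = 0.328 Mbps.
Total bitrate: 44.4 + 0.328 = 44.728 Mbps.
Capacity: 128 GB = 1,024,000 Mb.
Recording time: 1,024,000 / 44.728 = 22,894 s ≈ 6.36 hours.

6.4 hours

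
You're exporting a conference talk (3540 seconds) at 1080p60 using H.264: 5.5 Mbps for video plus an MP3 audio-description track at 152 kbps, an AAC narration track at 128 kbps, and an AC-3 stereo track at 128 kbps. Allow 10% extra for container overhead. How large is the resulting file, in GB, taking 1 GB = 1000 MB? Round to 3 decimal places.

2.876 GB

Audio total: 152 + 128 + 128 = 408 kbps = 0.408 Mbps.
Total bitrate: 5.5 + 0.408 = 5.908 Mbps.
Stream data: 5.908 Mbps × 3540 s = 20914.3 Mb.
With 10% container overhead: ×1.10.
23,006 Mb ÷ 8 = 2,876 MB → 2.876 GB.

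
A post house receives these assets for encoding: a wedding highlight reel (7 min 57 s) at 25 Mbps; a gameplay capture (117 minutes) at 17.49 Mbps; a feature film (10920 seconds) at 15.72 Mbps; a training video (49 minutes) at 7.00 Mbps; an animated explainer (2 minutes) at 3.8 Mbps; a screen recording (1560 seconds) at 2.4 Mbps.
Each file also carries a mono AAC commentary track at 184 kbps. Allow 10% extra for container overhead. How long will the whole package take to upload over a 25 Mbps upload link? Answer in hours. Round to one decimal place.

Audio: 184 kbps = 0.184 Mbps.
wedding highlight reel: 25.184 Mbps × 477 s × 1.10 = 13214.0 Mb
gameplay capture: 17.674 Mbps × 7020 s × 1.10 = 136478.6 Mb
feature film: 15.904 Mbps × 10920 s × 1.10 = 191038.8 Mb
training video: 7.184 Mbps × 2940 s × 1.10 = 23233.1 Mb
animated explainer: 3.984 Mbps × 120 s × 1.10 = 525.9 Mb
screen recording: 2.584 Mbps × 1560 s × 1.10 = 4434.1 Mb
Total: 368924.6 Mb = 46115.6 MB.
At 25 Mbps: 368924.6 / 25 = 14757 s ≈ 4.1 hours.

4.1 hours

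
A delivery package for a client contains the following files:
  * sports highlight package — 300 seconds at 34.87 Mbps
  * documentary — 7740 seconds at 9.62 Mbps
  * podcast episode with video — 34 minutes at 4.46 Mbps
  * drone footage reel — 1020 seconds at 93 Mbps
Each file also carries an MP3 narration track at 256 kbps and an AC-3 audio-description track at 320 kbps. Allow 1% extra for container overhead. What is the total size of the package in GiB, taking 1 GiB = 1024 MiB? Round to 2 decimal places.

Audio total: 256 + 320 = 576 kbps = 0.576 Mbps.
sports highlight package: 35.446 Mbps × 300 s × 1.01 = 10740.1 Mb
documentary: 10.196 Mbps × 7740 s × 1.01 = 79706.2 Mb
podcast episode with video: 5.036 Mbps × 2040 s × 1.01 = 10376.2 Mb
drone footage reel: 93.576 Mbps × 1020 s × 1.01 = 96402.0 Mb
Total: 197224.5 Mb = 24653.1 MB.
= 22.96 GiB.

22.96 GiB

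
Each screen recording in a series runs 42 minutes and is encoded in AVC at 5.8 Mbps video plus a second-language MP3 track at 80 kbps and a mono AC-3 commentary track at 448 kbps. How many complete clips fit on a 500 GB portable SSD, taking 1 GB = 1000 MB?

250

42 min = 2520 s
Audio total: 80 + 448 = 528 kbps = 0.528 Mbps.
Total bitrate: 6.328 Mbps.
Per item: 6.328 Mbps × 2520 s = 15,947 Mb = 1,993 MB.
Capacity: 500 GB = 4,000,000 Mb; 250.84 items → 250 complete.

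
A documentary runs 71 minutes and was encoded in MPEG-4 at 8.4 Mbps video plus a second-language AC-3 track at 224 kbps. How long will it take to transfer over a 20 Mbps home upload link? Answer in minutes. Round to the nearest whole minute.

31 minutes

71 min = 4260 s
Audio: 224 kbps = 0.224 Mbps.
Total bitrate: 8.624 Mbps.
File: 8.624 Mbps × 4260 s = 36738.2 Mb.
At 20 Mbps: 36738.2 / 20 = 1836.9 s ≈ 30.6 minutes.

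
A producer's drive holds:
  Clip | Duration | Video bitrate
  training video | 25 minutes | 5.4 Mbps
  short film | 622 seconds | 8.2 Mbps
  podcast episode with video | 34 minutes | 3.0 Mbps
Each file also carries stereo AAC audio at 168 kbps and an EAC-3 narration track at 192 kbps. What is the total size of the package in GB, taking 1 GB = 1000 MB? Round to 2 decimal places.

2.60 GB

Audio total: 168 + 192 = 360 kbps = 0.360 Mbps.
training video: 5.760 Mbps × 1500 s = 8640.0 Mb
short film: 8.560 Mbps × 622 s = 5324.3 Mb
podcast episode with video: 3.360 Mbps × 2040 s = 6854.4 Mb
Total: 20818.7 Mb = 2602.3 MB.
= 2.602 GB.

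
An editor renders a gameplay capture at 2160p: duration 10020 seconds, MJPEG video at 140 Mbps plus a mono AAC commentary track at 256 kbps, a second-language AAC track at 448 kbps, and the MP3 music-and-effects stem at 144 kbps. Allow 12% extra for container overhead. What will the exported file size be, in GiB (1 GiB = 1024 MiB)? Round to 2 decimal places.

Audio total: 256 + 448 + 144 = 848 kbps = 0.848 Mbps.
Total bitrate: 140 + 0.848 = 140.848 Mbps.
Stream data: 140.848 Mbps × 10020 s = 1411297.0 Mb.
With 12% container overhead: ×1.12.
1,580,653 Mb = 197,581,574,400 bytes ÷ 1,073,741,824 = 184.0 GiB.

184.01 GiB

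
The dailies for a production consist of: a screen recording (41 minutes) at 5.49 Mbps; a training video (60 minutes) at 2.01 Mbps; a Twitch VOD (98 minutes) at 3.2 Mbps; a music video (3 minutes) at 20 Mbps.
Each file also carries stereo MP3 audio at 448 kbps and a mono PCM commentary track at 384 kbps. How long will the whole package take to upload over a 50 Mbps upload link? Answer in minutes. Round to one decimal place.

17.7 minutes

Audio total: 448 + 384 = 832 kbps = 0.832 Mbps.
screen recording: 6.322 Mbps × 2460 s = 15552.1 Mb
training video: 2.842 Mbps × 3600 s = 10231.2 Mb
Twitch VOD: 4.032 Mbps × 5880 s = 23708.2 Mb
music video: 20.832 Mbps × 180 s = 3749.8 Mb
Total: 53241.2 Mb = 6655.2 MB.
At 50 Mbps: 53241.2 / 50 = 1065 s ≈ 17.7 minutes.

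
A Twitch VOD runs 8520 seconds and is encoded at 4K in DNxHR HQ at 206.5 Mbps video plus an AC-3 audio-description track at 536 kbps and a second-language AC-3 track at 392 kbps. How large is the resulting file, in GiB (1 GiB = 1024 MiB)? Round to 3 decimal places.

205.739 GiB

Audio total: 536 + 392 = 928 kbps = 0.928 Mbps.
Total bitrate: 206.5 + 0.928 = 207.428 Mbps.
Stream data: 207.428 Mbps × 8520 s = 1767286.6 Mb.
1,767,287 Mb = 220,910,820,000 bytes ÷ 1,073,741,824 = 205.7 GiB.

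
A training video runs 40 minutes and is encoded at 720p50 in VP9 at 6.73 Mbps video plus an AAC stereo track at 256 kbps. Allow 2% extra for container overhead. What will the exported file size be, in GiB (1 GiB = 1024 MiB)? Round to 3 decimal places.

1.991 GiB

40 min = 2400 s
Audio: 256 kbps = 0.256 Mbps.
Total bitrate: 6.73 + 0.256 = 6.986 Mbps.
Stream data: 6.986 Mbps × 2400 s = 16766.4 Mb.
With 2% container overhead: ×1.02.
17,102 Mb = 2,137,716,000 bytes ÷ 1,073,741,824 = 1.991 GiB.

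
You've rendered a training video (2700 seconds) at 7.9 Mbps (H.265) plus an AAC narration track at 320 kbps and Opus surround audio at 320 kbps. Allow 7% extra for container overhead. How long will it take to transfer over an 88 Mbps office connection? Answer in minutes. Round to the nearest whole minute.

5 minutes

Audio total: 320 + 320 = 640 kbps = 0.640 Mbps.
Total bitrate: 8.540 Mbps.
File: 8.540 Mbps × 2700 s = 23058.0 Mb.
With 7% container overhead: ×1.07. → 24672.1 Mb.
At 88 Mbps: 24672.1 / 88 = 280.4 s ≈ 4.67 minutes.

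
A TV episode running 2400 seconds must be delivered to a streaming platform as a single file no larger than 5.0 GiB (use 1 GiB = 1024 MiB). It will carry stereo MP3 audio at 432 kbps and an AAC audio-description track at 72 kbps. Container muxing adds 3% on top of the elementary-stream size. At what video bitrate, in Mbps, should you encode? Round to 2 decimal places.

Budget: 5.0 GiB = 42949.7 Mb.
Stream payload after overhead: 42949.7 / 1.03 = 41698.7 Mb.
Total bitrate budget: 41698.7 Mb / 2400 s = 17.374 Mbps.
Audio total: 432 + 72 = 504 kbps = 0.504 Mbps.
Video: 17.374 − 0.504 = 16.870 Mbps.

16.87 Mbps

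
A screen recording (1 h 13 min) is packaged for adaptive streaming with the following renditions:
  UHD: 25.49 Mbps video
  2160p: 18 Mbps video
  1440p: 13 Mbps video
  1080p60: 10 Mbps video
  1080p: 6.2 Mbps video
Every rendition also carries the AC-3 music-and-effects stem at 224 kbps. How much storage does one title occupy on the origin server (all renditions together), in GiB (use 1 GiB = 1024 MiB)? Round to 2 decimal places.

1 h 13 min = 73 min = 4380 s
Audio: 224 kbps = 0.224 Mbps.
Sum of rendition bitrates: (25.49+0.224) + (18+0.224) + (13+0.224) + (10+0.224) + (6.2+0.224) = 73.810 Mbps.
× 4380 s = 323,288 Mb = 40,411 MB = 37.64 GiB.

37.64 GiB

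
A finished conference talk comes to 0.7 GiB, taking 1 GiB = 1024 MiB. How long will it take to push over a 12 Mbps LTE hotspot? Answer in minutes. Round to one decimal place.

File: 0.7 GiB = 6013.0 Mb.
At 12 Mbps: 6013.0 / 12 = 501.1 s ≈ 8.35 minutes.

8.4 minutes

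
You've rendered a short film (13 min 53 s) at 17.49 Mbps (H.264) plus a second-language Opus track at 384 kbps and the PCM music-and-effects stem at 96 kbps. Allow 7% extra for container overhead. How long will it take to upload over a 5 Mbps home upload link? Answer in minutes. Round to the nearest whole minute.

13 min 53 s = 833 s
Audio total: 384 + 96 = 480 kbps = 0.480 Mbps.
Total bitrate: 17.970 Mbps.
File: 17.970 Mbps × 833 s = 14969.0 Mb.
With 7% container overhead: ×1.07. → 16016.8 Mb.
At 5 Mbps: 16016.8 / 5 = 3203.4 s ≈ 53.4 minutes.

53 minutes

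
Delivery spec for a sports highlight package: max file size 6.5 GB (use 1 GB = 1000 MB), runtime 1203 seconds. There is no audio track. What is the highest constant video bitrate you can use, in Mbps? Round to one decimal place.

43.2 Mbps

Budget: 6.5 GB = 52000.0 Mb.
Total bitrate budget: 52000.0 Mb / 1203 s = 43.225 Mbps.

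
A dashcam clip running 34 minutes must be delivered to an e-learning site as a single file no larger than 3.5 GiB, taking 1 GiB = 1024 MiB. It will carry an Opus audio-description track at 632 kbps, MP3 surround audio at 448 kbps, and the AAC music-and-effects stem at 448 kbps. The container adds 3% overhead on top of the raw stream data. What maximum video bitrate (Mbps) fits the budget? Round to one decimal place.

Budget: 3.5 GiB = 30064.8 Mb.
Stream payload after overhead: 30064.8 / 1.03 = 29189.1 Mb.
34 min = 2040 s
Total bitrate budget: 29189.1 Mb / 2040 s = 14.308 Mbps.
Audio total: 632 + 448 + 448 = 1528 kbps = 1.528 Mbps.
Video: 14.308 − 1.528 = 12.780 Mbps.

12.8 Mbps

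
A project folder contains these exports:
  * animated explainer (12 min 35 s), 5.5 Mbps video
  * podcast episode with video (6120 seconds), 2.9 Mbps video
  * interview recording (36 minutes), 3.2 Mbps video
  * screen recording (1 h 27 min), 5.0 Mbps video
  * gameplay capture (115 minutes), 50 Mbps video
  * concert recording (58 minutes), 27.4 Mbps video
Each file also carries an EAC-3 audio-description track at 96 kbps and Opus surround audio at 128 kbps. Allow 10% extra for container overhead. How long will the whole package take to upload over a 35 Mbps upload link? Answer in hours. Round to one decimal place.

4.4 hours

Audio total: 96 + 128 = 224 kbps = 0.224 Mbps.
animated explainer: 5.724 Mbps × 755 s × 1.10 = 4753.8 Mb
podcast episode with video: 3.124 Mbps × 6120 s × 1.10 = 21030.8 Mb
interview recording: 3.424 Mbps × 2160 s × 1.10 = 8135.4 Mb
screen recording: 5.224 Mbps × 5220 s × 1.10 = 29996.2 Mb
gameplay capture: 50.224 Mbps × 6900 s × 1.10 = 381200.2 Mb
concert recording: 27.624 Mbps × 3480 s × 1.10 = 105744.7 Mb
Total: 550861.0 Mb = 68857.6 MB.
At 35 Mbps: 550861.0 / 35 = 15739 s ≈ 4.37 hours.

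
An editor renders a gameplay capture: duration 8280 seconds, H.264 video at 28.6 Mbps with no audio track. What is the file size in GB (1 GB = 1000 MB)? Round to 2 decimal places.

29.60 GB

Total bitrate: 28.6 Mbps.
Stream data: 28.600 Mbps × 8280 s = 236808.0 Mb.
236,808 Mb ÷ 8 = 29,601 MB → 29.60 GB.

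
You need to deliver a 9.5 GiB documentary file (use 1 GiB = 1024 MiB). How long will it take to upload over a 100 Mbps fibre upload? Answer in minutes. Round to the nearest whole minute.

File: 9.5 GiB = 81604.4 Mb.
At 100 Mbps: 81604.4 / 100 = 816.0 s ≈ 13.6 minutes.

14 minutes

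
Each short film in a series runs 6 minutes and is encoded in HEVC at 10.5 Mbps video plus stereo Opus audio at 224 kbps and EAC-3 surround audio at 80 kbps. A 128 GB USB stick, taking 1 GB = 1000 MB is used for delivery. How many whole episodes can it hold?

263

6 min = 360 s
Audio total: 224 + 80 = 304 kbps = 0.304 Mbps.
Total bitrate: 10.804 Mbps.
Per item: 10.804 Mbps × 360 s = 3,889 Mb = 486.2 MB.
Capacity: 128 GB = 1,024,000 Mb; 263.28 items → 263 complete.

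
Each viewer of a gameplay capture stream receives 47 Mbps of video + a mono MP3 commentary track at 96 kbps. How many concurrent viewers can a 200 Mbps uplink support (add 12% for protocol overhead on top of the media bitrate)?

3

Audio: 96 kbps = 0.096 Mbps.
Per-viewer media rate: 47.096 Mbps.
On the wire with 12% overhead: 52.748 Mbps.
200 Mbps = 200.0 Mbps; 200.0 / 52.748 = 3.79 → 3 viewers.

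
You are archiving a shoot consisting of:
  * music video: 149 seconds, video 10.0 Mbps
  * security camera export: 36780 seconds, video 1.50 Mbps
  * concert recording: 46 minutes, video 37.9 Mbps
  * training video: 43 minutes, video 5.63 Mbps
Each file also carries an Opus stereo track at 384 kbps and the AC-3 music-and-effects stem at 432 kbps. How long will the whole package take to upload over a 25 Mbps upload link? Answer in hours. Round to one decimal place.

2.3 hours

Audio total: 384 + 432 = 816 kbps = 0.816 Mbps.
music video: 10.816 Mbps × 149 s = 1611.6 Mb
security camera export: 2.316 Mbps × 36780 s = 85182.5 Mb
concert recording: 38.716 Mbps × 2760 s = 106856.2 Mb
training video: 6.446 Mbps × 2580 s = 16630.7 Mb
Total: 210280.9 Mb = 26285.1 MB.
At 25 Mbps: 210280.9 / 25 = 8411 s ≈ 2.34 hours.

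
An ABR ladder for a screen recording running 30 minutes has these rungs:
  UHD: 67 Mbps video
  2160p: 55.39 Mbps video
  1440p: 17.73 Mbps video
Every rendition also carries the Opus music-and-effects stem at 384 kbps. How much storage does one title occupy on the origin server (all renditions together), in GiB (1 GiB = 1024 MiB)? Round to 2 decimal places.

30 min = 1800 s
Audio: 384 kbps = 0.384 Mbps.
Sum of rendition bitrates: (67+0.384) + (55.39+0.384) + (17.73+0.384) = 141.272 Mbps.
× 1800 s = 254,290 Mb = 31,786 MB = 29.60 GiB.

29.60 GiB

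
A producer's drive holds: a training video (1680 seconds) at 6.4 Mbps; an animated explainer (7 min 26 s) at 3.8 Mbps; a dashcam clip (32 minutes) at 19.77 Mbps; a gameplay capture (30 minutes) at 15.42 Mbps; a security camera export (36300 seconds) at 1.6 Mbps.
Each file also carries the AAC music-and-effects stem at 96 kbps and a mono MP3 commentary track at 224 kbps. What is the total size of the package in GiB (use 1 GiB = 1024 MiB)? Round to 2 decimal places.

17.43 GiB

Audio total: 96 + 224 = 320 kbps = 0.320 Mbps.
training video: 6.720 Mbps × 1680 s = 11289.6 Mb
animated explainer: 4.120 Mbps × 446 s = 1837.5 Mb
dashcam clip: 20.090 Mbps × 1920 s = 38572.8 Mb
gameplay capture: 15.740 Mbps × 1800 s = 28332.0 Mb
security camera export: 1.920 Mbps × 36300 s = 69696.0 Mb
Total: 149727.9 Mb = 18716.0 MB.
= 17.43 GiB.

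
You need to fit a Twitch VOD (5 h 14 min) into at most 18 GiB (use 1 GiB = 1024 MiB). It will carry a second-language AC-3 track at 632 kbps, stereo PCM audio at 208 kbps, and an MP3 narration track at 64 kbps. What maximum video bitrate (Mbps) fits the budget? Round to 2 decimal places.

7.30 Mbps

Budget: 18 GiB = 154618.8 Mb.
5 h 14 min = 314 min = 18840 s
Total bitrate budget: 154618.8 Mb / 18840 s = 8.207 Mbps.
Audio total: 632 + 208 + 64 = 904 kbps = 0.904 Mbps.
Video: 8.207 − 0.904 = 7.303 Mbps.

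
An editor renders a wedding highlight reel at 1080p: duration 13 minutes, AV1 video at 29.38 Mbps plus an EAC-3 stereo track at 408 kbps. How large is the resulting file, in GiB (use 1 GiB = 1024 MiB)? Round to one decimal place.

2.7 GiB

13 min = 780 s
Audio: 408 kbps = 0.408 Mbps.
Total bitrate: 29.38 + 0.408 = 29.788 Mbps.
Stream data: 29.788 Mbps × 780 s = 23234.6 Mb.
23,235 Mb = 2,904,330,000 bytes ÷ 1,073,741,824 = 2.705 GiB.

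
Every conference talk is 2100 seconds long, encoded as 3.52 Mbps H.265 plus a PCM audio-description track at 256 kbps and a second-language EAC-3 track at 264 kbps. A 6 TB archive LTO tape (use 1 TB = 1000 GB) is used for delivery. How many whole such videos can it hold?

5657

Audio total: 256 + 264 = 520 kbps = 0.520 Mbps.
Total bitrate: 4.040 Mbps.
Per item: 4.040 Mbps × 2100 s = 8,484 Mb = 1,060 MB.
Capacity: 6 TB = 48,000,000 Mb; 5657.71 items → 5657 complete.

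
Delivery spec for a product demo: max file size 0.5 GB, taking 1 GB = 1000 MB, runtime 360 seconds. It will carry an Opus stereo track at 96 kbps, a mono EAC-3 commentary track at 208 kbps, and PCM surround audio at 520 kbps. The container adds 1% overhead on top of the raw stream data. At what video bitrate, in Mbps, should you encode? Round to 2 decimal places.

Budget: 0.5 GB = 4000.0 Mb.
Stream payload after overhead: 4000.0 / 1.01 = 3960.4 Mb.
Total bitrate budget: 3960.4 Mb / 360 s = 11.001 Mbps.
Audio total: 96 + 208 + 520 = 824 kbps = 0.824 Mbps.
Video: 11.001 − 0.824 = 10.177 Mbps.

10.18 Mbps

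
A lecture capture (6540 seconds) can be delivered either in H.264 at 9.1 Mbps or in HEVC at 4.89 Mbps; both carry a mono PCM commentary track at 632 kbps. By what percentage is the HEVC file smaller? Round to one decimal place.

Audio: 632 kbps = 0.632 Mbps.
H.264: 9.732 Mbps × 6540 s = 63647.3 Mb = 7.956 GB.
HEVC: 5.522 Mbps × 6540 s = 36113.9 Mb = 4.514 GB.
Reduction: (1 − 4.514/7.956) × 100 = 43.26%.

43.3%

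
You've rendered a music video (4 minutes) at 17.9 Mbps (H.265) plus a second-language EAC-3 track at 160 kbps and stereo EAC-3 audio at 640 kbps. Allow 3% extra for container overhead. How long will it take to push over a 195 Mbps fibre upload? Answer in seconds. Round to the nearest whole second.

4 min = 240 s
Audio total: 160 + 640 = 800 kbps = 0.800 Mbps.
Total bitrate: 18.700 Mbps.
File: 18.700 Mbps × 240 s = 4488.0 Mb.
With 3% container overhead: ×1.03. → 4622.6 Mb.
At 195 Mbps: 4622.6 / 195 = 23.7 s ≈ 23.7 seconds.

24 seconds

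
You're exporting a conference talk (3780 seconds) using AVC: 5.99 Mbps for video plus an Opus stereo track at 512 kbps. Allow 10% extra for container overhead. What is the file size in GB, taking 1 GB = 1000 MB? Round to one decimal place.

3.4 GB

Audio: 512 kbps = 0.512 Mbps.
Total bitrate: 5.99 + 0.512 = 6.502 Mbps.
Stream data: 6.502 Mbps × 3780 s = 24577.6 Mb.
With 10% container overhead: ×1.10.
27,035 Mb ÷ 8 = 3,379 MB → 3.379 GB.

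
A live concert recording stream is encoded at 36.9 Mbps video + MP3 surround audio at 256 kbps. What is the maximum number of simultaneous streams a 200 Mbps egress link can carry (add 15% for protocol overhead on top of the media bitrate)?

4

Audio: 256 kbps = 0.256 Mbps.
Per-viewer media rate: 37.156 Mbps.
On the wire with 15% overhead: 42.729 Mbps.
200 Mbps = 200.0 Mbps; 200.0 / 42.729 = 4.68 → 4 viewers.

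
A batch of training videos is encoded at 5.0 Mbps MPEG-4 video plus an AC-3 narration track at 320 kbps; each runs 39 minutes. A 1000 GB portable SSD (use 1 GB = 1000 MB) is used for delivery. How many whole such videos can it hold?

39 min = 2340 s
Audio: 320 kbps = 0.320 Mbps.
Total bitrate: 5.320 Mbps.
Per item: 5.320 Mbps × 2340 s = 12,449 Mb = 1,556 MB.
Capacity: 1000 GB = 8,000,000 Mb; 642.63 items → 642 complete.

642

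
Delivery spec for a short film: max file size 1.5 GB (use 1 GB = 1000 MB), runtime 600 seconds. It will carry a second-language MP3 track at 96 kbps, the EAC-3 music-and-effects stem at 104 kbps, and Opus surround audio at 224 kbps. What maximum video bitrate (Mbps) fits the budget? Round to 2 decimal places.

19.58 Mbps

Budget: 1.5 GB = 12000.0 Mb.
Total bitrate budget: 12000.0 Mb / 600 s = 20.000 Mbps.
Audio total: 96 + 104 + 224 = 424 kbps = 0.424 Mbps.
Video: 20.000 − 0.424 = 19.576 Mbps.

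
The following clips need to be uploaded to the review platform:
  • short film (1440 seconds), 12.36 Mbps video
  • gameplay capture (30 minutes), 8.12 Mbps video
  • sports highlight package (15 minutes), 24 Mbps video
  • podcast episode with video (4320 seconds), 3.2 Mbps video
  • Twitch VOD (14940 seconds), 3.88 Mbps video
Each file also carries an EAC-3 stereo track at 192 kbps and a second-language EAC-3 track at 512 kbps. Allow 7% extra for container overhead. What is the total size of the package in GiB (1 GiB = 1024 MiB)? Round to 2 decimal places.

17.72 GiB

Audio total: 192 + 512 = 704 kbps = 0.704 Mbps.
short film: 13.064 Mbps × 1440 s × 1.07 = 20129.0 Mb
gameplay capture: 8.824 Mbps × 1800 s × 1.07 = 16995.0 Mb
sports highlight package: 24.704 Mbps × 900 s × 1.07 = 23790.0 Mb
podcast episode with video: 3.904 Mbps × 4320 s × 1.07 = 18045.8 Mb
Twitch VOD: 4.584 Mbps × 14940 s × 1.07 = 73278.9 Mb
Total: 152238.7 Mb = 19029.8 MB.
= 17.72 GiB.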